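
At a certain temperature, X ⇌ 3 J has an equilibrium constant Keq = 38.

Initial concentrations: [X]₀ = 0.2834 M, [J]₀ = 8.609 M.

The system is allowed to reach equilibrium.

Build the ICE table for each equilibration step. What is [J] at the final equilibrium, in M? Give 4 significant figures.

Q₀ = 2251 vs Keq = 38 ⇒ Q>K, reverse
Step 1:
                    X           J
  I            0.2834       8.609
  C             1.509      -4.526
  E             1.792       4.083
  solve Keq expr → x = -1.509; check Q = 38

[J]_eq = 4.083 M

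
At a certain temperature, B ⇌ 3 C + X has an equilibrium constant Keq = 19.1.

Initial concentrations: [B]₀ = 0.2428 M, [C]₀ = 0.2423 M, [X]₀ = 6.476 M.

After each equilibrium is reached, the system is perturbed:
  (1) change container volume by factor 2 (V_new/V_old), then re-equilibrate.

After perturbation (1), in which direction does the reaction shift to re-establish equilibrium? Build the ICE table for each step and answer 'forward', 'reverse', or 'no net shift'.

Q₀ = 0.3794 vs Keq = 19.1 ⇒ Q<K, forward
Step 1:
                   B          C          X
  Initial     0.2428     0.2423      6.476
  Change     -0.1409     0.4227     0.1409
  Equil       0.1019      0.665      6.617
  solve Keq expr → x = 0.1409; check Q = 19.1
Then change container volume by factor 2 (V_new/V_old).
Step 2:
                   B          C          X
  Initial    0.05095     0.3325      3.308
  Change    -0.03598     0.1079    0.03598
  Equil      0.01496     0.4405      3.344
  solve Keq expr → x = 0.03598; check Q = 19.1

Direction: forward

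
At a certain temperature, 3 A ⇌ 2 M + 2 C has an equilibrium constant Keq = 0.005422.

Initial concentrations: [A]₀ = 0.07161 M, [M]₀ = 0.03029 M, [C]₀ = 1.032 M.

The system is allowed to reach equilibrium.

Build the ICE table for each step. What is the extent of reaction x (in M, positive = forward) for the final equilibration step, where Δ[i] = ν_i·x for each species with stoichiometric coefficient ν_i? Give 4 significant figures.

x = -0.01376 M

Q₀ = 2.661 vs Keq = 0.005422 ⇒ Q>K, reverse
Step 1:
                    A           M           C
  Initial     0.07161     0.03029       1.032
  Change      0.04127    -0.02751    -0.02751
  Equil        0.1129     0.00278       1.004
  solve Keq expr → x = -0.01376; check Q = 0.005422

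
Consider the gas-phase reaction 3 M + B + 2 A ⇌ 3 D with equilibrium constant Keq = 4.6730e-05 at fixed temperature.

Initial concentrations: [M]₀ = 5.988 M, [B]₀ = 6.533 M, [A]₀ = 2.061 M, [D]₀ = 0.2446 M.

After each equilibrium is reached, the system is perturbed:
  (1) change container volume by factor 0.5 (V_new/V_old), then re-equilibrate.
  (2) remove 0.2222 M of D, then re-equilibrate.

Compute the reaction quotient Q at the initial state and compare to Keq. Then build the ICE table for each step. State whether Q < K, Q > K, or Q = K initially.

Q₀ = 2.4562e-06 vs Keq = 4.6730e-05 ⇒ Q<K, forward
Step 1:
                  M         B         A         D
  Initial     5.988     6.533     2.061    0.2446
  Change    -0.3255   -0.1085    -0.217    0.3255
  Equil       5.662     6.424     1.844    0.5701
  solve Keq expr → x = 0.1085; check Q = 4.6730e-05
Then change container volume by factor 0.5 (V_new/V_old).
Step 2:
                  M         B         A         D
  Initial     11.32     12.85     3.688      1.14
  Change    -0.7701   -0.2567   -0.5134    0.7701
  Equil       10.55     12.59     3.175      1.91
  solve Keq expr → x = 0.2567; check Q = 4.6730e-05
Then remove 0.2222 M of D.
Step 3:
                  M         B         A         D
  Initial     10.55     12.59     3.175     1.688
  Change    -0.1519  -0.05065   -0.1013    0.1519
  Equil        10.4     12.54     3.073      1.84
  solve Keq expr → x = 0.05065; check Q = 4.6730e-05

Q₀ = 2.4562e-06; Q < K (proceeds forward)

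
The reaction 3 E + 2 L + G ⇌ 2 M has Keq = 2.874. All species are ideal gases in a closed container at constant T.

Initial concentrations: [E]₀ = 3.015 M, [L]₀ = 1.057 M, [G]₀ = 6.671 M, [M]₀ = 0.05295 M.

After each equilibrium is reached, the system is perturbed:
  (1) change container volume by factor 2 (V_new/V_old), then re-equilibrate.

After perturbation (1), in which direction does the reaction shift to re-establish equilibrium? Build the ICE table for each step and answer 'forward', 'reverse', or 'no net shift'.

Q₀ = 1.3726e-05 vs Keq = 2.874 ⇒ Q<K, forward
Step 1:
                  E         L         G         M
  init        3.015     1.057     6.671   0.05295
  Δ          -1.412    -0.941   -0.4705     0.941
  eq          1.603     0.116       6.2     0.994
  solve Keq expr → x = 0.4705; check Q = 2.874
Then change container volume by factor 2 (V_new/V_old).
Step 2:
                  E         L         G         M
  init       0.8017   0.05798       3.1     0.497
  Δ          0.1361   0.09077   0.04538  -0.09077
  eq         0.9379    0.1487     3.146    0.4062
  solve Keq expr → x = -0.04538; check Q = 2.874

Direction: reverse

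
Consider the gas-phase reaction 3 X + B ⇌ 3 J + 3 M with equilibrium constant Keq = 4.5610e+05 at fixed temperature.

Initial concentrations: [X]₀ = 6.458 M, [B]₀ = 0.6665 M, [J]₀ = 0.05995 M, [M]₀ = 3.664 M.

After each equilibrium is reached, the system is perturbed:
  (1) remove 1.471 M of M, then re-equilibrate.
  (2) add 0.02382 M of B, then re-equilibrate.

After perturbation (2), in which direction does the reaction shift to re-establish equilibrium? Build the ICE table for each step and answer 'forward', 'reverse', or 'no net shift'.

Q₀ = 5.9039e-05 vs Keq = 4.5610e+05 ⇒ Q<K, forward
Step 1:
                    X           B           J           M
  I             6.458      0.6665     0.05995       3.664
  C            -1.999     -0.6665       1.999       1.999
  E             4.459  3.9242e-05       2.059       5.663
  solve Keq expr → x = 0.6665; check Q = 4.5610e+05
Then remove 1.471 M of M.
Step 2:
                    X           B           J           M
  I             4.459  3.9242e-05       2.059       4.192
  C       -6.9960e-05 -2.3320e-05  6.9960e-05  6.9960e-05
  E             4.459  1.5922e-05       2.059       4.192
  solve Keq expr → x = 2.3320e-05; check Q = 4.5610e+05
Then add 0.02382 M of B.
Step 3:
                    X           B           J           M
  I             4.459     0.02384       2.059       4.192
  C          -0.07145    -0.02382     0.07145     0.07145
  E             4.387  1.9476e-05       2.131       4.264
  solve Keq expr → x = 0.02382; check Q = 4.5610e+05

Direction: forward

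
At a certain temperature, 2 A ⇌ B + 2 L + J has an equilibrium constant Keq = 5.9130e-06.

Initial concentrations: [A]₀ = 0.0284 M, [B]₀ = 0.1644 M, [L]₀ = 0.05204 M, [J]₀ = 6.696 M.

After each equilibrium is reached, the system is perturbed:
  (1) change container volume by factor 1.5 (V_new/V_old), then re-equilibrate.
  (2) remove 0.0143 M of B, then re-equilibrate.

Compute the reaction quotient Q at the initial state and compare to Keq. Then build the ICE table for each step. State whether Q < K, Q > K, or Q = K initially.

Q₀ = 3.696; Q > K (proceeds reverse)

Q₀ = 3.696 vs Keq = 5.9130e-06 ⇒ Q>K, reverse
Step 1:
                    A           B           L           J
  Initial      0.0284      0.1644     0.05204       6.696
  Change      0.05184    -0.02592    -0.05184    -0.02592
  Equil       0.08024      0.1385  2.0301e-04        6.67
  solve Keq expr → x = -0.02592; check Q = 5.9130e-06
Then change container volume by factor 1.5 (V_new/V_old).
Step 2:
                    A           B           L           J
  Initial     0.05349     0.09232  1.3534e-04       4.447
  Change  -6.7376e-05  3.3688e-05  6.7376e-05  3.3688e-05
  Equil       0.05342     0.09235  2.0272e-04       4.447
  solve Keq expr → x = 3.3688e-05; check Q = 5.9130e-06
Then remove 0.0143 M of B.
Step 3:
                    A           B           L           J
  Initial     0.05342     0.07805  2.0272e-04       4.447
  Change  -1.7703e-05  8.8515e-06  1.7703e-05  8.8515e-06
  Equil       0.05341     0.07806  2.2042e-04       4.447
  solve Keq expr → x = 8.8515e-06; check Q = 5.9130e-06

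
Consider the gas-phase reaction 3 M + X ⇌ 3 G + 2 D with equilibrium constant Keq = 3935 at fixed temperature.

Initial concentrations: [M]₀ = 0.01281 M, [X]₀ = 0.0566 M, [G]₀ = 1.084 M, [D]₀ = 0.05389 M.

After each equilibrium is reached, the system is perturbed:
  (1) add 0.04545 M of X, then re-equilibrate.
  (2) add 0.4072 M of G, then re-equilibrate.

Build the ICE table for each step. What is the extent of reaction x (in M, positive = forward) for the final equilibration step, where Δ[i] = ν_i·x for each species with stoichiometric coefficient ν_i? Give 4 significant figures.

x = -0.001908 M

Q₀ = 3.1091e+04 vs Keq = 3935 ⇒ Q>K, reverse
Step 1:
                   M          X          G          D
  Initial    0.01281     0.0566      1.084    0.05389
  Change    0.009923   0.003308  -0.009923  -0.006615
  Equil      0.02273    0.05991      1.074    0.04727
  solve Keq expr → x = -0.003308; check Q = 3935
Then add 0.04545 M of X.
Step 2:
                   M          X          G          D
  Initial    0.02273     0.1054      1.074    0.04727
  Change   -0.003211   -0.00107   0.003211   0.002141
  Equil      0.01952     0.1043      1.077    0.04942
  solve Keq expr → x = 0.00107; check Q = 3935
Then add 0.4072 M of G.
Step 3:
                   M          X          G          D
  Initial    0.01952     0.1043      1.484    0.04942
  Change    0.005724   0.001908  -0.005724  -0.003816
  Equil      0.02525     0.1062      1.479     0.0456
  solve Keq expr → x = -0.001908; check Q = 3935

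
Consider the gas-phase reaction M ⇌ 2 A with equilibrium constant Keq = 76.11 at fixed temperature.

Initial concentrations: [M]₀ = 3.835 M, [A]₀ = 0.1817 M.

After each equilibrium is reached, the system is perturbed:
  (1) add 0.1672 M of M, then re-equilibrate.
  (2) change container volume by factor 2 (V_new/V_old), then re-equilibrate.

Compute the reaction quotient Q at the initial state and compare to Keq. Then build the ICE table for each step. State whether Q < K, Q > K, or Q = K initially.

Q₀ = 0.008609; Q < K (proceeds forward)

Q₀ = 0.008609 vs Keq = 76.11 ⇒ Q<K, forward
Step 1:
                  M         A
  init        3.835    0.1817
  Δ          -3.249     6.498
  eq         0.5862     6.679
  solve Keq expr → x = 3.249; check Q = 76.11
Then add 0.1672 M of M.
Step 2:
                  M         A
  init       0.7534     6.679
  Δ         -0.1232    0.2463
  eq         0.6302     6.926
  solve Keq expr → x = 0.1232; check Q = 76.11
Then change container volume by factor 2 (V_new/V_old).
Step 3:
                  M         A
  init       0.3151     3.463
  Δ         -0.1325     0.265
  eq         0.1826     3.728
  solve Keq expr → x = 0.1325; check Q = 76.11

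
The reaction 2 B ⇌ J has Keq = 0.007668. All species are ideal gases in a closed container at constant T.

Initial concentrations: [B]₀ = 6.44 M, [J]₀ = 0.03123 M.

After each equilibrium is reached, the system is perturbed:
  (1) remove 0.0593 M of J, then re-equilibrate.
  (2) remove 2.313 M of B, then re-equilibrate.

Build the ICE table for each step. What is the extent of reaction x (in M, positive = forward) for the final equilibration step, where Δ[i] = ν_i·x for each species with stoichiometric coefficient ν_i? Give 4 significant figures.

Q₀ = 7.5301e-04 vs Keq = 0.007668 ⇒ Q<K, forward
Step 1:
                    B           J
  I              6.44     0.03123
  C           -0.4819       0.241
  E             5.958      0.2722
  solve Keq expr → x = 0.241; check Q = 0.007668
Then remove 0.0593 M of J.
Step 2:
                    B           J
  I             5.958      0.2129
  C           -0.1004      0.0502
  E             5.858      0.2631
  solve Keq expr → x = 0.0502; check Q = 0.007668
Then remove 2.313 M of B.
Step 3:
                    B           J
  I             3.545      0.2631
  C            0.2996     -0.1498
  E             3.844      0.1133
  solve Keq expr → x = -0.1498; check Q = 0.007668

x = -0.1498 M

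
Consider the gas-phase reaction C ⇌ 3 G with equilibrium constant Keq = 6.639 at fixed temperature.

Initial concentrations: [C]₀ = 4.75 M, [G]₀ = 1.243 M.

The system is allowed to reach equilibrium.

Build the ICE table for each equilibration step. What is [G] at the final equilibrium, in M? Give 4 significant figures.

Q₀ = 0.4043 vs Keq = 6.639 ⇒ Q<K, forward
Step 1:
                    C           G
  I              4.75       1.243
  C            -0.593       1.779
  E             4.157       3.022
  solve Keq expr → x = 0.593; check Q = 6.639

[G]_eq = 3.022 M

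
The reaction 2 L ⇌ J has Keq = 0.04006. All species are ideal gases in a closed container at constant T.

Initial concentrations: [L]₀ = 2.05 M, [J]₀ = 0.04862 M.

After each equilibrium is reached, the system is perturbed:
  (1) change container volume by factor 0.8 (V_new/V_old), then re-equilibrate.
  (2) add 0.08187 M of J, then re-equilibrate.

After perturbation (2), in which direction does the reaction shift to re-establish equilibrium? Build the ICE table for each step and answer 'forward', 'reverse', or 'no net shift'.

Direction: reverse

Q₀ = 0.01157 vs Keq = 0.04006 ⇒ Q<K, forward
Step 1:
                   L          J
  Initial       2.05    0.04862
  Change     -0.1823    0.09113
  Equil        1.868     0.1397
  solve Keq expr → x = 0.09113; check Q = 0.04006
Then change container volume by factor 0.8 (V_new/V_old).
Step 2:
                   L          J
  Initial      2.335     0.1747
  Change     -0.0638     0.0319
  Equil        2.271     0.2066
  solve Keq expr → x = 0.0319; check Q = 0.04006
Then add 0.08187 M of J.
Step 3:
                   L          J
  Initial      2.271     0.2885
  Change      0.1192   -0.05961
  Equil         2.39     0.2288
  solve Keq expr → x = -0.05961; check Q = 0.04006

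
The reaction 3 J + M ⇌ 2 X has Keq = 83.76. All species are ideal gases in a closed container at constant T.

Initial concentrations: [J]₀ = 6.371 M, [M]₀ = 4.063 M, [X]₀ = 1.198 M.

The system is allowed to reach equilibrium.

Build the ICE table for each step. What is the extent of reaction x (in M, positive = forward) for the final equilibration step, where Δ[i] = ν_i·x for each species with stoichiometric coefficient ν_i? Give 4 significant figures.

Q₀ = 0.001366 vs Keq = 83.76 ⇒ Q<K, forward
Step 1:
                   J          M          X
  I            6.371      4.063      1.198
  C           -5.844     -1.948      3.896
  E           0.5271      2.115      5.094
  solve Keq expr → x = 1.948; check Q = 83.76

x = 1.948 M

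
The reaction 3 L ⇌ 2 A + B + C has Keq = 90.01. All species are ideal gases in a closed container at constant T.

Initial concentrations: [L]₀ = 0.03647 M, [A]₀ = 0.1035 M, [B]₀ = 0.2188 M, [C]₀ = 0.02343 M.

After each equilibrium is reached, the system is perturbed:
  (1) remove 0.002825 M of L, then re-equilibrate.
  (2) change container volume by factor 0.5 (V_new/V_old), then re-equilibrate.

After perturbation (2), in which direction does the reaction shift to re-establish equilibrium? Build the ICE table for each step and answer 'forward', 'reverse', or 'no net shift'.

Q₀ = 1.132 vs Keq = 90.01 ⇒ Q<K, forward
Step 1:
                   L          A          B          C
  Initial    0.03647     0.1035     0.2188    0.02343
  Change     -0.0259    0.01727   0.008633   0.008633
  Equil      0.01057     0.1208     0.2274    0.03206
  solve Keq expr → x = 0.008633; check Q = 90.01
Then remove 0.002825 M of L.
Step 2:
                   L          A          B          C
  Initial   0.007747     0.1208     0.2274    0.03206
  Change    0.002614  -0.001743 -8.7136e-04 -8.7136e-04
  Equil      0.01036      0.119     0.2266    0.03119
  solve Keq expr → x = -8.7136e-04; check Q = 90.01
Then change container volume by factor 0.5 (V_new/V_old).
Step 3:
                   L          A          B          C
  Initial    0.02072      0.238     0.4531    0.06238
  Change    0.004889  -0.003259   -0.00163   -0.00163
  Equil      0.02561     0.2348     0.4515    0.06075
  solve Keq expr → x = -0.00163; check Q = 90.01

Direction: reverse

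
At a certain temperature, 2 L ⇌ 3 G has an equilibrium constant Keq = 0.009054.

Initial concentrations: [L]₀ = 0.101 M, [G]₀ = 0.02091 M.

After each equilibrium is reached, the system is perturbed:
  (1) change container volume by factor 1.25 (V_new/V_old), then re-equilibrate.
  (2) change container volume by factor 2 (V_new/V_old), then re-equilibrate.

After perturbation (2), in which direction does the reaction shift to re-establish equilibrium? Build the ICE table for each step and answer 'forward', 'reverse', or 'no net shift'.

Q₀ = 8.9623e-04 vs Keq = 0.009054 ⇒ Q<K, forward
Step 1:
                   L          G
  I            0.101    0.02091
  C         -0.01346    0.02018
  E          0.08754    0.04109
  solve Keq expr → x = 0.006728; check Q = 0.009054
Then change container volume by factor 1.25 (V_new/V_old).
Step 2:
                   L          G
  I          0.07004    0.03287
  C        -0.001381   0.002071
  E          0.06865    0.03495
  solve Keq expr → x = 6.9047e-04; check Q = 0.009054
Then change container volume by factor 2 (V_new/V_old).
Step 3:
                   L          G
  I          0.03433    0.01747
  C         -0.00235   0.003525
  E          0.03198      0.021
  solve Keq expr → x = 0.001175; check Q = 0.009054

Direction: forward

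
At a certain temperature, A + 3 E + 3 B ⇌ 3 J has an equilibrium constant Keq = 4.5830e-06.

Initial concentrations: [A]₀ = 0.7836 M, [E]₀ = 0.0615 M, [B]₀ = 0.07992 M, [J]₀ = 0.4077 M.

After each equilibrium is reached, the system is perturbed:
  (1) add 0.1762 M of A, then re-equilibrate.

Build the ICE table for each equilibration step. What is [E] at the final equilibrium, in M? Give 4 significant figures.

[E]_eq = 0.4653 M

Q₀ = 7.2834e+05 vs Keq = 4.5830e-06 ⇒ Q>K, reverse
Step 1:
                    A           E           B           J
  I            0.7836      0.0615     0.07992      0.4077
  C            0.1347      0.4041      0.4041     -0.4041
  E            0.9183      0.4656       0.484    0.003638
  solve Keq expr → x = -0.1347; check Q = 4.5830e-06
Then add 0.1762 M of A.
Step 2:
                    A           E           B           J
  I             1.094      0.4656       0.484    0.003638
  C       -7.1872e-05 -2.1562e-04 -2.1562e-04  2.1562e-04
  E             1.094      0.4653      0.4838    0.003854
  solve Keq expr → x = 7.1872e-05; check Q = 4.5830e-06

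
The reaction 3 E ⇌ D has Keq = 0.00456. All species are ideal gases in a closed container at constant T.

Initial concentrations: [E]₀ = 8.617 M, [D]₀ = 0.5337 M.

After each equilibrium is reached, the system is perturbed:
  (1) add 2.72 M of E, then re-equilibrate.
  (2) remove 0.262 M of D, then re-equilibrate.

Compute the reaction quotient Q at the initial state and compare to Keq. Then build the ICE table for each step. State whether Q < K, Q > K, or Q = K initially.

Q₀ = 8.3412e-04; Q < K (proceeds forward)

Q₀ = 8.3412e-04 vs Keq = 0.00456 ⇒ Q<K, forward
Step 1:
                    E           D
  I             8.617      0.5337
  C            -2.131      0.7104
  E             6.486       1.244
  solve Keq expr → x = 0.7104; check Q = 0.00456
Then add 2.72 M of E.
Step 2:
                    E           D
  I             9.206       1.244
  C            -1.807      0.6025
  E             7.398       1.847
  solve Keq expr → x = 0.6025; check Q = 0.00456
Then remove 0.262 M of D.
Step 3:
                    E           D
  I             7.398       1.585
  C           -0.2478      0.0826
  E             7.151       1.667
  solve Keq expr → x = 0.0826; check Q = 0.00456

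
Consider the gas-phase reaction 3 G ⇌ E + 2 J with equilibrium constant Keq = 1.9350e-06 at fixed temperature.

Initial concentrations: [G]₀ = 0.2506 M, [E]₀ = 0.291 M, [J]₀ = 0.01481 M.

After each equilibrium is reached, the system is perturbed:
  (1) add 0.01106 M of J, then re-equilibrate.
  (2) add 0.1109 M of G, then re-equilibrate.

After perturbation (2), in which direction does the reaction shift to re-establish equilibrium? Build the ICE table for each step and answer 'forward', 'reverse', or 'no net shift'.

Direction: forward

Q₀ = 0.004056 vs Keq = 1.9350e-06 ⇒ Q>K, reverse
Step 1:
                    G           E           J
  init         0.2506       0.291     0.01481
  Δ           0.02166    -0.00722    -0.01444
  eq           0.2723      0.2838  3.7096e-04
  solve Keq expr → x = -0.00722; check Q = 1.9350e-06
Then add 0.01106 M of J.
Step 2:
                    G           E           J
  init         0.2723      0.2838     0.01143
  Δ           0.01653   -0.005511    -0.01102
  eq           0.2888      0.2783  4.0924e-04
  solve Keq expr → x = -0.005511; check Q = 1.9350e-06
Then add 0.1109 M of G.
Step 3:
                    G           E           J
  init         0.3997      0.2783  4.0924e-04
  Δ       -3.8397e-04  1.2799e-04  2.5598e-04
  eq           0.3993      0.2784  6.6522e-04
  solve Keq expr → x = 1.2799e-04; check Q = 1.9350e-06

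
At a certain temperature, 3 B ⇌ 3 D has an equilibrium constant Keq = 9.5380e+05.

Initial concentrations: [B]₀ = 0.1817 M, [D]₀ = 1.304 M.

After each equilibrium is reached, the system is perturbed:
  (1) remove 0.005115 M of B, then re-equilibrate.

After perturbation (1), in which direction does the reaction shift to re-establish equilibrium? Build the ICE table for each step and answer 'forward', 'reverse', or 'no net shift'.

Direction: reverse

Q₀ = 369.6 vs Keq = 9.5380e+05 ⇒ Q<K, forward
Step 1:
                  B         D
  I          0.1817     1.304
  C         -0.1668    0.1668
  E         0.01494     1.471
  solve Keq expr → x = 0.05559; check Q = 9.5380e+05
Then remove 0.005115 M of B.
Step 2:
                  B         D
  I        0.009826     1.471
  C        0.005064 -0.005064
  E         0.01489     1.466
  solve Keq expr → x = -0.001688; check Q = 9.5380e+05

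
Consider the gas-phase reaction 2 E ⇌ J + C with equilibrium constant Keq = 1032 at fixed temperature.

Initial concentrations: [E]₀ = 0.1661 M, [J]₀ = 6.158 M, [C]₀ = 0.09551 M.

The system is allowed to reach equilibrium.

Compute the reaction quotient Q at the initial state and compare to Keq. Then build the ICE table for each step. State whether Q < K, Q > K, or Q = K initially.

Q₀ = 21.32 vs Keq = 1032 ⇒ Q<K, forward
Step 1:
                   E          J          C
  Initial     0.1661      6.158    0.09551
  Change     -0.1348    0.06738    0.06738
  Equil      0.03135      6.225     0.1629
  solve Keq expr → x = 0.06738; check Q = 1032

Q₀ = 21.32; Q < K (proceeds forward)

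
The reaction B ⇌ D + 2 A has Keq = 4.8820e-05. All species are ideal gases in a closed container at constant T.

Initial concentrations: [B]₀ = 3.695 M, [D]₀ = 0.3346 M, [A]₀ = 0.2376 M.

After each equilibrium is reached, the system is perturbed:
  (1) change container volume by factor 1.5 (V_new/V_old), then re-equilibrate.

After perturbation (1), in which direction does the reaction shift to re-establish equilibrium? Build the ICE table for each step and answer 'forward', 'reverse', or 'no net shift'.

Direction: forward

Q₀ = 0.005112 vs Keq = 4.8820e-05 ⇒ Q>K, reverse
Step 1:
                    B           D           A
  Initial       3.695      0.3346      0.2376
  Change       0.1046     -0.1046     -0.2092
  Equil           3.8        0.23      0.0284
  solve Keq expr → x = -0.1046; check Q = 4.8820e-05
Then change container volume by factor 1.5 (V_new/V_old).
Step 2:
                    B           D           A
  Initial       2.533      0.1533     0.01893
  Change    -0.004516    0.004516    0.009032
  Equil         2.529      0.1578     0.02796
  solve Keq expr → x = 0.004516; check Q = 4.8820e-05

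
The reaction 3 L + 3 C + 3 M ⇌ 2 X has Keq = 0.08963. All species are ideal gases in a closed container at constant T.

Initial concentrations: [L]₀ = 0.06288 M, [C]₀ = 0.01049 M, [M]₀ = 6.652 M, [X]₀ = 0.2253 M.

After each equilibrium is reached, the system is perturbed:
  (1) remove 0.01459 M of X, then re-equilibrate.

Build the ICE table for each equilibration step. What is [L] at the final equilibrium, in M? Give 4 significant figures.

Q₀ = 6.0090e+05 vs Keq = 0.08963 ⇒ Q>K, reverse
Step 1:
                    L           C           M           X
  Initial     0.06288     0.01049       6.652      0.2253
  Change       0.2135      0.2135      0.2135     -0.1423
  Equil        0.2764       0.224       6.866     0.08296
  solve Keq expr → x = -0.07117; check Q = 0.08963
Then remove 0.01459 M of X.
Step 2:
                    L           C           M           X
  Initial      0.2764       0.224       6.866     0.06837
  Change    -0.008824   -0.008824   -0.008824    0.005883
  Equil        0.2676      0.2152       6.857     0.07425
  solve Keq expr → x = 0.002941; check Q = 0.08963

[L]_eq = 0.2676 M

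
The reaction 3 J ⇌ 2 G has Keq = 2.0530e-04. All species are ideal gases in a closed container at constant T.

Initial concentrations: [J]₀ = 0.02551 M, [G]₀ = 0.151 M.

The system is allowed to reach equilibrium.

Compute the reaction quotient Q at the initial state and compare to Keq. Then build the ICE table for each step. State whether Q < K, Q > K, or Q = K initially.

Q₀ = 1373; Q > K (proceeds reverse)

Q₀ = 1373 vs Keq = 2.0530e-04 ⇒ Q>K, reverse
Step 1:
                  J         G
  I         0.02551     0.151
  C          0.2238   -0.1492
  E          0.2493  0.001784
  solve Keq expr → x = -0.07461; check Q = 2.0530e-04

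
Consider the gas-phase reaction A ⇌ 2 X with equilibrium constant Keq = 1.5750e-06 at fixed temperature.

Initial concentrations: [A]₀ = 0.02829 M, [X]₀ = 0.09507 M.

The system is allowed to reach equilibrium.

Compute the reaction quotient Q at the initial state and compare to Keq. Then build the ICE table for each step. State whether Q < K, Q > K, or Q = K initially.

Q₀ = 0.3195 vs Keq = 1.5750e-06 ⇒ Q>K, reverse
Step 1:
                  A         X
  init      0.02829   0.09507
  Δ         0.04736  -0.09472
  eq        0.07565 3.4518e-04
  solve Keq expr → x = -0.04736; check Q = 1.5750e-06

Q₀ = 0.3195; Q > K (proceeds reverse)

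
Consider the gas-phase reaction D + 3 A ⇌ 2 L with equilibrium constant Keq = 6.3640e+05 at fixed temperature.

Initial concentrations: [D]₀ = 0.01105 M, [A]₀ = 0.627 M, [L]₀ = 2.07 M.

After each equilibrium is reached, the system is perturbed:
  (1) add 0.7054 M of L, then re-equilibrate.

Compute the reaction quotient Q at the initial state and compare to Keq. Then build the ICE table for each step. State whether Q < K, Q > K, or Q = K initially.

Q₀ = 1573 vs Keq = 6.3640e+05 ⇒ Q<K, forward
Step 1:
                   D          A          L
  I          0.01105      0.627       2.07
  C         -0.01102   -0.03305    0.02203
  E       3.2822e-05     0.5939      2.092
  solve Keq expr → x = 0.01102; check Q = 6.3640e+05
Then add 0.7054 M of L.
Step 2:
                   D          A          L
  I       3.2822e-05     0.5939      2.797
  C       2.5840e-05 7.7521e-05 -5.1681e-05
  E       5.8662e-05      0.594      2.797
  solve Keq expr → x = -2.5840e-05; check Q = 6.3640e+05

Q₀ = 1573; Q < K (proceeds forward)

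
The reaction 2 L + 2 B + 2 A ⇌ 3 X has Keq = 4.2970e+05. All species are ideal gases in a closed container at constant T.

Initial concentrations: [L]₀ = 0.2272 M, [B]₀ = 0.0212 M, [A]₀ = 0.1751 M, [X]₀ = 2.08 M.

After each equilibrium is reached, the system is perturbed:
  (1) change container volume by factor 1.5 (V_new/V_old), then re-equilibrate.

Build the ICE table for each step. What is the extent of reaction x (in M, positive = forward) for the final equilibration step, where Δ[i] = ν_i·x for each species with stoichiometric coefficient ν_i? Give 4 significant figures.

Q₀ = 1.2651e+07 vs Keq = 4.2970e+05 ⇒ Q>K, reverse
Step 1:
                   L          B          A          X
  init        0.2272     0.0212     0.1751       2.08
  Δ          0.04891    0.04891    0.04891   -0.07336
  eq          0.2761    0.07011      0.224      2.007
  solve Keq expr → x = -0.02445; check Q = 4.2970e+05
Then change container volume by factor 1.5 (V_new/V_old).
Step 2:
                   L          B          A          X
  init        0.1841    0.04674     0.1493      1.338
  Δ          0.01961    0.01961    0.01961   -0.02941
  eq          0.2037    0.06635     0.1689      1.308
  solve Keq expr → x = -0.009803; check Q = 4.2970e+05

x = -0.009803 M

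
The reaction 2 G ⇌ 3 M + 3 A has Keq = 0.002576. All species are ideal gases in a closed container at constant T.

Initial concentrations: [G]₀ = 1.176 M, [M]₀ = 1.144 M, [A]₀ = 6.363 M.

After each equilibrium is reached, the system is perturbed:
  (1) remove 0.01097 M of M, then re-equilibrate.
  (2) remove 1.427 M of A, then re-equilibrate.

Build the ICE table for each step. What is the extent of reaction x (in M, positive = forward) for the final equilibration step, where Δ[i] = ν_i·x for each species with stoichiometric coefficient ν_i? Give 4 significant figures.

Q₀ = 278.9 vs Keq = 0.002576 ⇒ Q>K, reverse
Step 1:
                   G          M          A
  I            1.176      1.144      6.363
  C           0.7359     -1.104     -1.104
  E            1.912    0.04015      5.259
  solve Keq expr → x = -0.3679; check Q = 0.002576
Then remove 0.01097 M of M.
Step 2:
                   G          M          A
  I            1.912    0.02918      5.259
  C        -0.007192    0.01079    0.01079
  E            1.905    0.03997       5.27
  solve Keq expr → x = 0.003596; check Q = 0.002576
Then remove 1.427 M of A.
Step 3:
                   G          M          A
  I            1.905    0.03997      3.843
  C        -0.009635    0.01445    0.01445
  E            1.895    0.05442      3.857
  solve Keq expr → x = 0.004817; check Q = 0.002576

x = 0.004817 M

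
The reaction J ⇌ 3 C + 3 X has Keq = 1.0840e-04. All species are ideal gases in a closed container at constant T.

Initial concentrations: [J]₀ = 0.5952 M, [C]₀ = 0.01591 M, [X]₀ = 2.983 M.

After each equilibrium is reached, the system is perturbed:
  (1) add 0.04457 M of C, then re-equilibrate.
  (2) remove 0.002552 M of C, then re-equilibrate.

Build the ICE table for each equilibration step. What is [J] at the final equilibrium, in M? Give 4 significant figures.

Q₀ = 1.7960e-04 vs Keq = 1.0840e-04 ⇒ Q>K, reverse
Step 1:
                    J           C           X
  init         0.5952     0.01591       2.983
  Δ        8.1577e-04   -0.002447   -0.002447
  eq            0.596     0.01346       2.981
  solve Keq expr → x = -8.1577e-04; check Q = 1.0840e-04
Then add 0.04457 M of C.
Step 2:
                    J           C           X
  init          0.596     0.05803       2.981
  Δ           0.01475    -0.04426    -0.04426
  eq           0.6108     0.01378       2.936
  solve Keq expr → x = -0.01475; check Q = 1.0840e-04
Then remove 0.002552 M of C.
Step 3:
                    J           C           X
  init         0.6108     0.01123       2.936
  Δ       -8.4459e-04    0.002534    0.002534
  eq           0.6099     0.01376       2.939
  solve Keq expr → x = 8.4459e-04; check Q = 1.0840e-04

[J]_eq = 0.6099 M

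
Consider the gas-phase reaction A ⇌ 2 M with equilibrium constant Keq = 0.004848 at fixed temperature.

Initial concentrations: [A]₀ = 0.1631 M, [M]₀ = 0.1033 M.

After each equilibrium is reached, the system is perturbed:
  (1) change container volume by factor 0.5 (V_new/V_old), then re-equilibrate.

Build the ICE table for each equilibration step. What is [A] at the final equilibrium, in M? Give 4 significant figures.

Q₀ = 0.06543 vs Keq = 0.004848 ⇒ Q>K, reverse
Step 1:
                   A          M
  I           0.1631     0.1033
  C          0.03611   -0.07222
  E           0.1992    0.03108
  solve Keq expr → x = -0.03611; check Q = 0.004848
Then change container volume by factor 0.5 (V_new/V_old).
Step 2:
                   A          M
  I           0.3984    0.06215
  C         0.008859   -0.01772
  E           0.4073    0.04444
  solve Keq expr → x = -0.008859; check Q = 0.004848

[A]_eq = 0.4073 M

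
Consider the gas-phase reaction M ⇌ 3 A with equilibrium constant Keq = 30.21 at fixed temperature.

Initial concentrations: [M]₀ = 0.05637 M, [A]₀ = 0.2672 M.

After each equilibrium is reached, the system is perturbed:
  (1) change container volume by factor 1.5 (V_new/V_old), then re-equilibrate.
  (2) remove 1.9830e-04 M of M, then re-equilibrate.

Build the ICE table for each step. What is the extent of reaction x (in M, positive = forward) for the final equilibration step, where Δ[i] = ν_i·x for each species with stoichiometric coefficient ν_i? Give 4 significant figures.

x = -1.9351e-04 M

Q₀ = 0.3384 vs Keq = 30.21 ⇒ Q<K, forward
Step 1:
                   M          A
  I          0.05637     0.2672
  C         -0.05377     0.1613
  E         0.002604     0.4285
  solve Keq expr → x = 0.05377; check Q = 30.21
Then change container volume by factor 1.5 (V_new/V_old).
Step 2:
                   M          A
  I         0.001736     0.2857
  C       -9.4144e-04   0.002824
  E       7.9476e-04     0.2885
  solve Keq expr → x = 9.4144e-04; check Q = 30.21
Then remove 1.9830e-04 M of M.
Step 3:
                   M          A
  I       5.9646e-04     0.2885
  C       1.9351e-04 -5.8054e-04
  E       7.8997e-04     0.2879
  solve Keq expr → x = -1.9351e-04; check Q = 30.21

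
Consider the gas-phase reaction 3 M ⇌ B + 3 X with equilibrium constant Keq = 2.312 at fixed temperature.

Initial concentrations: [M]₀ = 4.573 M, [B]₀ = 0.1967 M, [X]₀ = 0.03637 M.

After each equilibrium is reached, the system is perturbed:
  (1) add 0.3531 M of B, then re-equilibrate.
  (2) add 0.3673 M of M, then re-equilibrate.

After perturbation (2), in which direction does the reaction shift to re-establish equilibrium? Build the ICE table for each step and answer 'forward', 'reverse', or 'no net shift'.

Q₀ = 9.8953e-08 vs Keq = 2.312 ⇒ Q<K, forward
Step 1:
                   M          B          X
  Initial      4.573     0.1967    0.03637
  Change      -2.569     0.8562      2.569
  Equil        2.004      1.053      2.605
  solve Keq expr → x = 0.8562; check Q = 2.312
Then add 0.3531 M of B.
Step 2:
                   M          B          X
  Initial      2.004      1.406      2.605
  Change      0.1006   -0.03353    -0.1006
  Equil        2.105      1.373      2.504
  solve Keq expr → x = -0.03353; check Q = 2.312
Then add 0.3673 M of M.
Step 3:
                   M          B          X
  Initial      2.472      1.373      2.504
  Change     -0.1818    0.06059     0.1818
  Equil         2.29      1.433      2.686
  solve Keq expr → x = 0.06059; check Q = 2.312

Direction: forward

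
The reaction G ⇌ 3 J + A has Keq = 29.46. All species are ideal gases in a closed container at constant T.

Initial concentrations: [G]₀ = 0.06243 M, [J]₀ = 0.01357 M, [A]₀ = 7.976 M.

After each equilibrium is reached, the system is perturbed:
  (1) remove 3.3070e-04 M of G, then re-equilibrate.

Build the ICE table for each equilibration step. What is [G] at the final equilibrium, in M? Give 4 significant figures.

[G]_eq = 0.001989 M

Q₀ = 3.1925e-04 vs Keq = 29.46 ⇒ Q<K, forward
Step 1:
                  G         J         A
  I         0.06243   0.01357     7.976
  C        -0.06041    0.1812   0.06041
  E        0.002017    0.1948     8.036
  solve Keq expr → x = 0.06041; check Q = 29.46
Then remove 3.3070e-04 M of G.
Step 2:
                  G         J         A
  I        0.001686    0.1948     8.036
  C       3.0257e-04 -9.0770e-04 -3.0257e-04
  E        0.001989    0.1939     8.036
  solve Keq expr → x = -3.0257e-04; check Q = 29.46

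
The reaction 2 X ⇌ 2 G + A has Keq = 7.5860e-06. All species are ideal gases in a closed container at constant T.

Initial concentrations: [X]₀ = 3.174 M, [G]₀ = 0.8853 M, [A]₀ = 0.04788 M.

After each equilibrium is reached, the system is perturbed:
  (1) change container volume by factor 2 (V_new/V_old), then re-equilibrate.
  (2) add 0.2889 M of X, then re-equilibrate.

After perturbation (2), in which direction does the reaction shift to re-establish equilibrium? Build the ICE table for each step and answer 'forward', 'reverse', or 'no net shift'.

Direction: forward

Q₀ = 0.003725 vs Keq = 7.5860e-06 ⇒ Q>K, reverse
Step 1:
                   X          G          A
  Initial      3.174     0.8853    0.04788
  Change      0.0955    -0.0955   -0.04775
  Equil         3.27     0.7898 1.3000e-04
  solve Keq expr → x = -0.04775; check Q = 7.5860e-06
Then change container volume by factor 2 (V_new/V_old).
Step 2:
                   X          G          A
  Initial      1.635     0.3949 6.5000e-05
  Change  -1.2979e-04 1.2979e-04 6.4894e-05
  Equil        1.635      0.395 1.2989e-04
  solve Keq expr → x = 6.4894e-05; check Q = 7.5860e-06
Then add 0.2889 M of X.
Step 3:
                   X          G          A
  Initial      1.924      0.395 1.2989e-04
  Change  -9.9724e-05 9.9724e-05 4.9862e-05
  Equil        1.923     0.3951 1.7976e-04
  solve Keq expr → x = 4.9862e-05; check Q = 7.5860e-06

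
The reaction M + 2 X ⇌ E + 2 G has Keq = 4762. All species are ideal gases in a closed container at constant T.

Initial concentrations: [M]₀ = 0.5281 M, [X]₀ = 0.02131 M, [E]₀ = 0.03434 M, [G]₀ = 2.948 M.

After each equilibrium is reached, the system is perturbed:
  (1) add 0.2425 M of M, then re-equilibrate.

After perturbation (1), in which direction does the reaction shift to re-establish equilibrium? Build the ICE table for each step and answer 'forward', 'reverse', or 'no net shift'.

Direction: forward

Q₀ = 1244 vs Keq = 4762 ⇒ Q<K, forward
Step 1:
                  M         X         E         G
  init       0.5281   0.02131   0.03434     2.948
  Δ       -0.004795 -0.009589  0.004795  0.009589
  eq         0.5233   0.01172   0.03913     2.958
  solve Keq expr → x = 0.004795; check Q = 4762
Then add 0.2425 M of M.
Step 2:
                  M         X         E         G
  init       0.7658   0.01172   0.03913     2.958
  Δ       -9.5119e-04 -0.001902 9.5119e-04  0.001902
  eq         0.7649  0.009818   0.04009     2.959
  solve Keq expr → x = 9.5119e-04; check Q = 4762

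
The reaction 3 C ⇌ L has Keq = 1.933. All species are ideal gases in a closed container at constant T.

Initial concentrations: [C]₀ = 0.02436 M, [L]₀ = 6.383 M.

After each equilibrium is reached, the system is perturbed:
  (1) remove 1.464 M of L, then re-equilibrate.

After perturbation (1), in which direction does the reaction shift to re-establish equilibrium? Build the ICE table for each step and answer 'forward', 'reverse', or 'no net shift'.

Direction: forward

Q₀ = 4.4156e+05 vs Keq = 1.933 ⇒ Q>K, reverse
Step 1:
                   C          L
  Initial    0.02436      6.383
  Change       1.427    -0.4756
  Equil        1.451      5.907
  solve Keq expr → x = -0.4756; check Q = 1.933
Then remove 1.464 M of L.
Step 2:
                   C          L
  Initial      1.451      4.443
  Change     -0.1272    0.04241
  Equil        1.324      4.486
  solve Keq expr → x = 0.04241; check Q = 1.933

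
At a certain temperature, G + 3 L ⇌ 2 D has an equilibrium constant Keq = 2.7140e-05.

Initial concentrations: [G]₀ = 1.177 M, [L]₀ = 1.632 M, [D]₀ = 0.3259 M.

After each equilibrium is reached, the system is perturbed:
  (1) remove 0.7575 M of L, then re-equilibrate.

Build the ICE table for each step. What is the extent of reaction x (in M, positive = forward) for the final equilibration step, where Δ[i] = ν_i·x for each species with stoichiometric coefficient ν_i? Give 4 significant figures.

x = -0.004386 M

Q₀ = 0.02076 vs Keq = 2.7140e-05 ⇒ Q>K, reverse
Step 1:
                    G           L           D
  Initial       1.177       1.632      0.3259
  Change       0.1538      0.4615     -0.3077
  Equil         1.331       2.094     0.01821
  solve Keq expr → x = -0.1538; check Q = 2.7140e-05
Then remove 0.7575 M of L.
Step 2:
                    G           L           D
  Initial       1.331       1.336     0.01821
  Change     0.004386     0.01316   -0.008771
  Equil         1.335       1.349    0.009434
  solve Keq expr → x = -0.004386; check Q = 2.7140e-05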